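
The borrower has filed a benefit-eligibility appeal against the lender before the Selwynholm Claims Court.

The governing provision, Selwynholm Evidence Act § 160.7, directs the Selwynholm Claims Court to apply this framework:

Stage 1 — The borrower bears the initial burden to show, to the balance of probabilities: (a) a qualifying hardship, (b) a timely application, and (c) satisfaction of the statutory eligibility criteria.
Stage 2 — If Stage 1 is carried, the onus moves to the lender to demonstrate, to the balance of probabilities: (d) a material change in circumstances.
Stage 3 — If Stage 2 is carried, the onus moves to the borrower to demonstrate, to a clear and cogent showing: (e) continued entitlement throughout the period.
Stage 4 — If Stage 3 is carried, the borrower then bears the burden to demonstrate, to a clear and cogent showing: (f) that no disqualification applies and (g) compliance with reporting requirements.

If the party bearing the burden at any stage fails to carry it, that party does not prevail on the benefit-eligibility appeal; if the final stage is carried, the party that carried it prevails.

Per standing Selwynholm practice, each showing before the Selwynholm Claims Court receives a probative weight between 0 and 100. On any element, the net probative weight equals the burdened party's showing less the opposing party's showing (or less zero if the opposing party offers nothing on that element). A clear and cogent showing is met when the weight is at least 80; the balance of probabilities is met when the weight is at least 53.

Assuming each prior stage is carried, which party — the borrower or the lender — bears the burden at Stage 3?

borrower

Stage 3's rule assigns the burden to the borrower (to a clear and cogent showing).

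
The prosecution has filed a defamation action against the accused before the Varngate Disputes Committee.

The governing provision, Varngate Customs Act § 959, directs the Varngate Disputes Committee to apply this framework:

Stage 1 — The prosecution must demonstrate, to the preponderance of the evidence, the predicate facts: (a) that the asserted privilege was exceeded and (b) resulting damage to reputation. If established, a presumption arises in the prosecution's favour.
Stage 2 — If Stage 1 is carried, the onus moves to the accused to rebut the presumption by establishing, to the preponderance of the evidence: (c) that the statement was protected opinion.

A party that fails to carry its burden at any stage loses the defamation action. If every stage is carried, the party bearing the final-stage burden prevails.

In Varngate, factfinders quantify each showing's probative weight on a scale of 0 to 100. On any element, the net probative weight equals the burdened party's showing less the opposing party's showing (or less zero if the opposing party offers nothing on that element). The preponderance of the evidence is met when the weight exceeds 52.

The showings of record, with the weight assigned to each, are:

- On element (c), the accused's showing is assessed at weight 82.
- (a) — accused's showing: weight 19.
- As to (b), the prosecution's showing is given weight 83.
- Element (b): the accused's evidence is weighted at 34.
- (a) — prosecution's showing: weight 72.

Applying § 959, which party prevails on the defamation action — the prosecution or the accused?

At Stage 1 the prosecution must meet the preponderance of the evidence (weight exceeds 52): on (a) the weight is 72 less the opposing 19 gives net 53, > 52, so (a) meets the standard; on (b) the weight is 83 less the opposing 34 gives net 49, which does not exceed 52, so (b) does not meet the standard.
  Not every element is met, so the prosecution fails to carry Stage 1.
The analysis ends at Stage 1; the accused prevails.

accused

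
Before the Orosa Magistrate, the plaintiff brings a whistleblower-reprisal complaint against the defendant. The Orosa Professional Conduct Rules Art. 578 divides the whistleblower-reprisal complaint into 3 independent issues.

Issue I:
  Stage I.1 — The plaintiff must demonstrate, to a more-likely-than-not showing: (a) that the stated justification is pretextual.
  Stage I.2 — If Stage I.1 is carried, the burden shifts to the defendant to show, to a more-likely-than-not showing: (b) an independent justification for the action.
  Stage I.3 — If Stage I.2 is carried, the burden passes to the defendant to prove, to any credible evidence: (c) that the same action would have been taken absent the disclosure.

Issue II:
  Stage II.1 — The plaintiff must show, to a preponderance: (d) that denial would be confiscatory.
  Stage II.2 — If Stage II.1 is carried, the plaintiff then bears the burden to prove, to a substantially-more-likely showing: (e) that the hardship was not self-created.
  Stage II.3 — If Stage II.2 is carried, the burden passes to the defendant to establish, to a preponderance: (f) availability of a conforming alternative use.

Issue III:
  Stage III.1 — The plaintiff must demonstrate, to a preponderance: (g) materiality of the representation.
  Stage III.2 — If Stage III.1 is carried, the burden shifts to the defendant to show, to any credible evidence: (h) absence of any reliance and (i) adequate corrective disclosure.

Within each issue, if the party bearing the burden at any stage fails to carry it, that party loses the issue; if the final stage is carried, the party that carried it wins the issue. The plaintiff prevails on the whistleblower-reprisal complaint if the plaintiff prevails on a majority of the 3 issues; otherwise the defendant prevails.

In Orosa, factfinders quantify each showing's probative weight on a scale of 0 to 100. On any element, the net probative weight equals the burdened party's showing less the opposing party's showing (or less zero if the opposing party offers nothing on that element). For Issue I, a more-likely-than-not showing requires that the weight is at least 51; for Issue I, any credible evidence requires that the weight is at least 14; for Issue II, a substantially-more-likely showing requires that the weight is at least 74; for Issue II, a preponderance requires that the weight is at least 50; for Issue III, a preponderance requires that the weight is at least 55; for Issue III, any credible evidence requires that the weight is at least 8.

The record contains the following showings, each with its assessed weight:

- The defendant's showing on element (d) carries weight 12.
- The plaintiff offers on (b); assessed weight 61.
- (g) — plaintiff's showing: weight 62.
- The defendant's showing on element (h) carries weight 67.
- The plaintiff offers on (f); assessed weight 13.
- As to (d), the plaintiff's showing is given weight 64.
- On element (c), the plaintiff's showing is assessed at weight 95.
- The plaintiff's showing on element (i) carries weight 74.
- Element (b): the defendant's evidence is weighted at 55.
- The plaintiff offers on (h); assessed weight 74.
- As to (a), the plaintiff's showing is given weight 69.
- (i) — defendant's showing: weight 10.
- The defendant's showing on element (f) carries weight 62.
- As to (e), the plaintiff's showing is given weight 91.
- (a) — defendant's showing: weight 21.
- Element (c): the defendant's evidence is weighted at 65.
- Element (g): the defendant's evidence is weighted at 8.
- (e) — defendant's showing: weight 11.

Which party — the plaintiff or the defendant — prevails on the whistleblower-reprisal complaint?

defendant

— Issue I —
At Stage I.1 the plaintiff must meet a more-likely-than-not showing (weight is at least 51): on (a) the weight is 69 less the opposing 21 gives net 48, which does not reach 51, so (a) does not meet the standard.
  Not every element is met, so the plaintiff fails to carry Stage I.1.
The defendant prevails on this issue.
— Issue II —
Stage II.1 — burden on plaintiff; standard: a preponderance (weight is at least 50).
    (d): 64 − 12 = 52 ≥ 50 [met]
  All elements met. The plaintiff retains the burden for Stage II.2.
Stage II.2 — burden on plaintiff; standard: a substantially-more-likely showing (weight is at least 74).
    (e): 91 − 11 = 80 ≥ 74 [met]
  The plaintiff carries Stage II.2; the defendant now bears the burden.
Stage II.3 — burden on defendant; standard: a preponderance (weight is at least 50).
    (f): 62 − 13 = 49 < 50 [not met]
  Not every element is met, so the defendant fails to carry Stage II.3.
The plaintiff prevails on this issue.
— Issue III —
Stage III.1 — burden on plaintiff; standard: a preponderance (weight is at least 55).
    (g): 62 − 8 = 54 < 55 [not met]
  Not every element is met, so the plaintiff fails to carry Stage III.1.
The defendant prevails on this issue.
Per-issue: Issue I → defendant; Issue II → plaintiff; Issue III → defendant. The plaintiff must prevail on a majority of issues; overall, the defendant prevails.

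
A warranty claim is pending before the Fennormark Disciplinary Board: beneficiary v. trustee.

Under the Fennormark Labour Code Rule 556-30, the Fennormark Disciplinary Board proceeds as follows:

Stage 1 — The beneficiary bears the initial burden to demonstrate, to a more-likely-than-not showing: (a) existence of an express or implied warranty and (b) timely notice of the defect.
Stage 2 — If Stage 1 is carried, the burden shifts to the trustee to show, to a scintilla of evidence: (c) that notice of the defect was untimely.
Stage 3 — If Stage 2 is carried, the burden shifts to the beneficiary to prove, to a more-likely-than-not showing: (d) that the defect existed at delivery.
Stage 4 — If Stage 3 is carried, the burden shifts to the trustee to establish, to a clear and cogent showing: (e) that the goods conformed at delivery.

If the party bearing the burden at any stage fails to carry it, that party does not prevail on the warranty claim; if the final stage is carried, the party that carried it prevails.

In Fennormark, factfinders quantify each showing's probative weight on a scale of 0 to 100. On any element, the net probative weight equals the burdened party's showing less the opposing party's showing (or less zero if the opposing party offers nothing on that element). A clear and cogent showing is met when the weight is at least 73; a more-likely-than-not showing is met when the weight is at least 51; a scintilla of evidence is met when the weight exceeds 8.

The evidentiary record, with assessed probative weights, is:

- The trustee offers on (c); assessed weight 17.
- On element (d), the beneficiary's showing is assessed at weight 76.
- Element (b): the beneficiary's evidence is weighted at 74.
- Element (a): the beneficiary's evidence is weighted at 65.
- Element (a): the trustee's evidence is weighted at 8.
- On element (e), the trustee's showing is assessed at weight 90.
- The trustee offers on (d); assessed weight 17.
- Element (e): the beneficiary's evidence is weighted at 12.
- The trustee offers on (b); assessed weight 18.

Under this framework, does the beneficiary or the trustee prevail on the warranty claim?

trustee

Stage 1 — burden on beneficiary; standard: a more-likely-than-not showing (weight is at least 51).
    (a): 65 − 8 = 57 ≥ 51 [met]
    (b): 74 − 18 = 56 ≥ 51 [met]
  All elements met. The burden passes to the trustee.
Stage 2 — burden on trustee; standard: a scintilla of evidence (weight exceeds 8).
    (c): 17 > 8 [met]
  All elements met. The burden passes to the beneficiary.
Stage 3 — burden on beneficiary; standard: a more-likely-than-not showing (weight is at least 51).
    (d): 76 − 17 = 59 ≥ 51 [met]
  Stage 3 carried; the burden shifts to the trustee.
Stage 4 — burden on trustee; standard: a clear and cogent showing (weight is at least 73).
    (e): 90 − 12 = 78 ≥ 73 [met]
  Stage 4 carried; the final stage is satisfied.
With every stage satisfied, the trustee prevails.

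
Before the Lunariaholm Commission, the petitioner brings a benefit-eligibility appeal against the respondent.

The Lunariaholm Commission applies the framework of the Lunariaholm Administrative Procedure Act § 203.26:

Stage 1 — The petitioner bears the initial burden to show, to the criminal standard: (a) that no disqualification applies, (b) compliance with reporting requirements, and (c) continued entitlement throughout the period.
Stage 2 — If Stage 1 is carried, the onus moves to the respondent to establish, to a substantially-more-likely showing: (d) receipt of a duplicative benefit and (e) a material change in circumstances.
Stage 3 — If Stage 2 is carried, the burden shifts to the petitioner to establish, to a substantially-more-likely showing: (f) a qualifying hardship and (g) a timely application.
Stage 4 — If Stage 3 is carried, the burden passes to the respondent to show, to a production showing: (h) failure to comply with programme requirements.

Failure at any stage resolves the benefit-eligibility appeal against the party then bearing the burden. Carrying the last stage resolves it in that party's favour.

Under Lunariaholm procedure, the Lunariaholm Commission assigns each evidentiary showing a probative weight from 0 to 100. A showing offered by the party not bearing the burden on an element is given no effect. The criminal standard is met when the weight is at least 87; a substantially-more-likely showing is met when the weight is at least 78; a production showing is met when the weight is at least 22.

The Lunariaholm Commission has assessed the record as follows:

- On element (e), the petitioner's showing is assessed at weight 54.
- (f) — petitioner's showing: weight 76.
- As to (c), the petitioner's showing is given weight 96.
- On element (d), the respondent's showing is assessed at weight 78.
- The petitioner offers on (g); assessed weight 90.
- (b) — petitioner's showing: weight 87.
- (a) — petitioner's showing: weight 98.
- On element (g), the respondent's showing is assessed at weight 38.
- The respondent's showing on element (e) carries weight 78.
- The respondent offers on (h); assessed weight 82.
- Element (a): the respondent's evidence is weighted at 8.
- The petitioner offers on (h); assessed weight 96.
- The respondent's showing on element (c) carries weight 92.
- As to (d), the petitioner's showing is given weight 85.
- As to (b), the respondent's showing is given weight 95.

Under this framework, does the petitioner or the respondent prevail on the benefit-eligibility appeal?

respondent

Stage 1 (petitioner, the criminal standard, weight is at least 87): (a) 98 (respondent's 8 disregarded) ≥ 87 — meets; (b) 87 (respondent's 95 disregarded) ≥ 87 — meets; (c) 96 (respondent's 92 disregarded) ≥ 87 — meets.
  Stage 1 carried; the burden shifts to the respondent.
Stage 2 (respondent, a substantially-more-likely showing, weight is at least 78): (d) 78 (petitioner's 85 disregarded) ≥ 78 — meets; (e) 78 (petitioner's 54 disregarded) ≥ 78 — meets.
  All elements met. The burden passes to the petitioner.
Stage 3 (petitioner, a substantially-more-likely showing, weight is at least 78): (f) 76 < 78 — fails; (g) 90 (respondent's 38 disregarded) ≥ 78 — meets.
  Stage 3 not carried; the petitioner fails its burden.
The analysis ends at Stage 3; the respondent prevails.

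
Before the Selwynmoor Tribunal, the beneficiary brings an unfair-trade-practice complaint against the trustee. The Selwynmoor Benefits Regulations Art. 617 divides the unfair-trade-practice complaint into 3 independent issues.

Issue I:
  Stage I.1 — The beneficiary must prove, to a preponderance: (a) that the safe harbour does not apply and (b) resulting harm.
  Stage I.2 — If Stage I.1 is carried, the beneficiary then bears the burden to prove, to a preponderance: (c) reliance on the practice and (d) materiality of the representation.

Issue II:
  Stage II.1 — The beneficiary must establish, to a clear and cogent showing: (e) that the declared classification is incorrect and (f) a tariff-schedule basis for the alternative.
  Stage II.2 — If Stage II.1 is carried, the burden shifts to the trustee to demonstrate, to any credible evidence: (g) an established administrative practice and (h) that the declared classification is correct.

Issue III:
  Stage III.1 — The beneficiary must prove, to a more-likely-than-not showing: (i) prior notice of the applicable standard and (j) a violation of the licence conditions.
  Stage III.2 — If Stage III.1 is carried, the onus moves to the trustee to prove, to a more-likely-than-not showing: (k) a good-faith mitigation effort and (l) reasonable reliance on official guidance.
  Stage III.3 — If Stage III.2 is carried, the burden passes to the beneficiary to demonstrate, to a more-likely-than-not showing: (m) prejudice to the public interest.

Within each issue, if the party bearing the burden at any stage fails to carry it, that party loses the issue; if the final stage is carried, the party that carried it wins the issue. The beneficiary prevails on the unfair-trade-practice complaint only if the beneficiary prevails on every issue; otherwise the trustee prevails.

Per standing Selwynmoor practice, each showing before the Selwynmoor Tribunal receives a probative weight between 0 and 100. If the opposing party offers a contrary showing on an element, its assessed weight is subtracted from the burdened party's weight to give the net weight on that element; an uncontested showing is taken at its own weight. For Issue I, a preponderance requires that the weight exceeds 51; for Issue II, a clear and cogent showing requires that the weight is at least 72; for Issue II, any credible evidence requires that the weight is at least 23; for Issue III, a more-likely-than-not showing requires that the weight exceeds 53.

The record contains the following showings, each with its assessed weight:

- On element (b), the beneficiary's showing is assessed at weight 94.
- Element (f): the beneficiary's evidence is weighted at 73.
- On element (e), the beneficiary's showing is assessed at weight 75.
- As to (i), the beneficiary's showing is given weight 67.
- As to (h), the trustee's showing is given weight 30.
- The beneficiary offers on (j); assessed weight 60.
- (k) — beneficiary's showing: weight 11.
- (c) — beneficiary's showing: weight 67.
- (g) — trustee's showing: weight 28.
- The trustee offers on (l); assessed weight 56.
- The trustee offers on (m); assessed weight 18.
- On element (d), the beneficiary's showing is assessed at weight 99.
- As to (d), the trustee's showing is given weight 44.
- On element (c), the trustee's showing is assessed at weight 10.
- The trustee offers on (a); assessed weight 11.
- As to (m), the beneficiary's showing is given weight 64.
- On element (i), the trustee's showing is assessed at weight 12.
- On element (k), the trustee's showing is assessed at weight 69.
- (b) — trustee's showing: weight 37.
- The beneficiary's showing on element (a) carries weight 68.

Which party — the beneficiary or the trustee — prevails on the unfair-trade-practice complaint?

trustee

— Issue I —
Stage I.1 — burden on beneficiary; standard: a preponderance (weight exceeds 51).
    (a): 68 − 11 = 57 > 51 [met]
    (b): 94 − 37 = 57 > 51 [met]
  All elements met. The beneficiary retains the burden for Stage I.2.
Stage I.2 — burden on beneficiary; standard: a preponderance (weight exceeds 51).
    (c): 67 − 10 = 57 > 51 [met]
    (d): 99 − 44 = 55 > 51 [met]
  The beneficiary carries the last stage.
All stages carried — the beneficiary prevails on this issue.
— Issue II —
At Stage II.1 the beneficiary must meet a clear and cogent showing (weight is at least 72): on (e) the weight is 75, ≥ 72, so (e) meets the standard; on (f) the weight is 73, which does reach 72, so (f) meets the standard.
  Stage II.1 is satisfied; the onus moves to the trustee.
At Stage II.2 the trustee must meet any credible evidence (weight is at least 23): on (g) the weight is 28, ≥ 23, so (g) meets the standard; on (h) the weight is 30, which does reach 23, so (h) meets the standard.
  The trustee carries the last stage.
All stages carried — the trustee prevails on this issue.
— Issue III —
At Stage III.1 the beneficiary must meet a more-likely-than-not showing (weight exceeds 53): on (i) the weight is 67 less the opposing 12 gives net 55, which does exceed 53, so (i) meets the standard; on (j) the weight is 60, > 53, so (j) meets the standard.
  Stage III.1 carried; the burden shifts to the trustee.
At Stage III.2 the trustee must meet a more-likely-than-not showing (weight exceeds 53): on (k) the weight is 69 less the opposing 11 gives net 58, which does exceed 53, so (k) meets the standard; on (l) the weight is 56, which does exceed 53, so (l) meets the standard.
  Stage III.2 is satisfied; the onus moves to the beneficiary.
At Stage III.3 the beneficiary must meet a more-likely-than-not showing (weight exceeds 53): on (m) the weight is 64 less the opposing 18 gives net 46, ≤ 53, so (m) does not meet the standard.
  Not every element is met, so the beneficiary fails to carry Stage III.3.
So the trustee prevails on this issue.
Per-issue: Issue I → beneficiary; Issue II → trustee; Issue III → trustee. The beneficiary must prevail on every issue; overall, the trustee prevails.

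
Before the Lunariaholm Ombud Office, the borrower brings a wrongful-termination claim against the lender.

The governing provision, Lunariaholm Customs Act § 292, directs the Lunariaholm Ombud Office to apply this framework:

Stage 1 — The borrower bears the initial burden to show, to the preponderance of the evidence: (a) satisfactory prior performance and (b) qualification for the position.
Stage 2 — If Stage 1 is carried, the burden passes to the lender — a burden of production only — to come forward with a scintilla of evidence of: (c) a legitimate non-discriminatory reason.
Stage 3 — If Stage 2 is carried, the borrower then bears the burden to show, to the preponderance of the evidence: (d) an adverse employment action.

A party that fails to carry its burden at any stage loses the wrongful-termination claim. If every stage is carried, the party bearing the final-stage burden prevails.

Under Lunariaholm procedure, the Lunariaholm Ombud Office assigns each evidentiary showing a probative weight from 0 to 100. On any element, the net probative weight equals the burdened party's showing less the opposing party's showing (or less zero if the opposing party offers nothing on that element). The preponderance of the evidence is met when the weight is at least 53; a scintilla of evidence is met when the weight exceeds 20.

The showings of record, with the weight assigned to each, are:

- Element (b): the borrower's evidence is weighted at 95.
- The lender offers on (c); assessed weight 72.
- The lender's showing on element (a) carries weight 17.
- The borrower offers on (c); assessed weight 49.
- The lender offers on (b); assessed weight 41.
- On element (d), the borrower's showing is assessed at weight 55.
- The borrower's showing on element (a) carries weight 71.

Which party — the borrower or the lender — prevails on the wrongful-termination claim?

Stage 1 — burden on borrower; standard: the preponderance of the evidence (weight is at least 53).
    (a): 71 − 17 = 54 ≥ 53 [met]
    (b): 95 − 41 = 54 ≥ 53 [met]
  Stage 1 is satisfied; the onus moves to the lender.
Stage 2 — burden on lender; standard: a scintilla of evidence (weight exceeds 20).
    (c): 72 − 49 = 23 > 20 [met]
  Stage 2 is satisfied; the onus moves to the borrower.
Stage 3 — burden on borrower; standard: the preponderance of the evidence (weight is at least 53).
    (d): 55 ≥ 53 [met]
  All elements met at the final stage.
All stages carried — the borrower prevails.

borrower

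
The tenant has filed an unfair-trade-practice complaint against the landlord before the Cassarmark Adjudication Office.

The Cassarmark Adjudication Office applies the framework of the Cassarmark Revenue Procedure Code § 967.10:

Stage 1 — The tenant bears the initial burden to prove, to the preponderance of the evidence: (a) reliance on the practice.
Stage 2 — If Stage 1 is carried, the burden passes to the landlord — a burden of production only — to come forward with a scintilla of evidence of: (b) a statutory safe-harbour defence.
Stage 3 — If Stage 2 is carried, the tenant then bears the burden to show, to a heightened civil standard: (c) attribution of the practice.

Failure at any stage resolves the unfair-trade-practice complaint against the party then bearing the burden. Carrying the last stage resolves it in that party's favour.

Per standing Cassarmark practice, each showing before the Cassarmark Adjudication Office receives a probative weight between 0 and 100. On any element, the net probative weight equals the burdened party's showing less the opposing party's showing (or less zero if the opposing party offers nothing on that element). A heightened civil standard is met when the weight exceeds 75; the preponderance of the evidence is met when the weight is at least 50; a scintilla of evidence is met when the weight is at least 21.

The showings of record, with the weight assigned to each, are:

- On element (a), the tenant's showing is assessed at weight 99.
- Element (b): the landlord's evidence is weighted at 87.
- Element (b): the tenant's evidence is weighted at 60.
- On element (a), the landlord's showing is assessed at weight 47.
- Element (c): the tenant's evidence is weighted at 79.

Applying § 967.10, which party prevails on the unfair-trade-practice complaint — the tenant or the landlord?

Stage 1 — burden on tenant; standard: the preponderance of the evidence (weight is at least 50).
    (a): 99 − 47 = 52 ≥ 50 [met]
  All elements met. The burden passes to the landlord.
Stage 2 — burden on landlord; standard: a scintilla of evidence (weight is at least 21).
    (b): 87 − 60 = 27 ≥ 21 [met]
  All elements met. The burden passes to the tenant.
Stage 3 — burden on tenant; standard: a heightened civil standard (weight exceeds 75).
    (c): 79 > 75 [met]
  The tenant carries the last stage.
Every stage carried; the tenant prevails.

tenant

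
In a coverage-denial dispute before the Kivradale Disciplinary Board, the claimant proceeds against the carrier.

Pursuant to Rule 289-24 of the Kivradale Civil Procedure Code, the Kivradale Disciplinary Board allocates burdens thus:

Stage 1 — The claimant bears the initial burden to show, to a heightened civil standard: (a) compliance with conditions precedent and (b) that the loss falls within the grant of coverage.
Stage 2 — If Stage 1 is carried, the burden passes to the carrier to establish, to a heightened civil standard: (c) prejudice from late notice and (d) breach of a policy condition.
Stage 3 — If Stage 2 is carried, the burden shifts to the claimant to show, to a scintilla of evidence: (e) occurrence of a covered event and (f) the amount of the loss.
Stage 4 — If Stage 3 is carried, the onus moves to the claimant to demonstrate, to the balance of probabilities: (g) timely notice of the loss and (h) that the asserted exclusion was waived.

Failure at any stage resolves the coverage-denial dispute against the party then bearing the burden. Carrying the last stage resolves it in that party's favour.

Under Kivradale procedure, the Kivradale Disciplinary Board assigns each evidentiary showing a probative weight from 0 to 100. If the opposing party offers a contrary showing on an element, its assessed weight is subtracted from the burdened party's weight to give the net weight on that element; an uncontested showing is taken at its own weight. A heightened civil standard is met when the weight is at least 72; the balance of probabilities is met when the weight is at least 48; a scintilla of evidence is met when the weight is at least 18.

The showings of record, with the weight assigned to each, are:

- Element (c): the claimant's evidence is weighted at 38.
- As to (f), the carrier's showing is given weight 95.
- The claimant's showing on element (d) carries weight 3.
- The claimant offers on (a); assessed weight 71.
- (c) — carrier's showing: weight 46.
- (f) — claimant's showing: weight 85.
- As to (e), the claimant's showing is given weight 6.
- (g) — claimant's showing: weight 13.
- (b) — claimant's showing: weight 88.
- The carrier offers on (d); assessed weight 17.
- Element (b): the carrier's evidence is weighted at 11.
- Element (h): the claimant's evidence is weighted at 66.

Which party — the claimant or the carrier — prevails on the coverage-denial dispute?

carrier

Stage 1 — burden on claimant; standard: a heightened civil standard (weight is at least 72).
    (a): 71 < 72 [not met]
    (b): 88 − 11 = 77 ≥ 72 [met]
  Not every element is met, so the claimant fails to carry Stage 1.
The analysis ends at Stage 1; the carrier prevails.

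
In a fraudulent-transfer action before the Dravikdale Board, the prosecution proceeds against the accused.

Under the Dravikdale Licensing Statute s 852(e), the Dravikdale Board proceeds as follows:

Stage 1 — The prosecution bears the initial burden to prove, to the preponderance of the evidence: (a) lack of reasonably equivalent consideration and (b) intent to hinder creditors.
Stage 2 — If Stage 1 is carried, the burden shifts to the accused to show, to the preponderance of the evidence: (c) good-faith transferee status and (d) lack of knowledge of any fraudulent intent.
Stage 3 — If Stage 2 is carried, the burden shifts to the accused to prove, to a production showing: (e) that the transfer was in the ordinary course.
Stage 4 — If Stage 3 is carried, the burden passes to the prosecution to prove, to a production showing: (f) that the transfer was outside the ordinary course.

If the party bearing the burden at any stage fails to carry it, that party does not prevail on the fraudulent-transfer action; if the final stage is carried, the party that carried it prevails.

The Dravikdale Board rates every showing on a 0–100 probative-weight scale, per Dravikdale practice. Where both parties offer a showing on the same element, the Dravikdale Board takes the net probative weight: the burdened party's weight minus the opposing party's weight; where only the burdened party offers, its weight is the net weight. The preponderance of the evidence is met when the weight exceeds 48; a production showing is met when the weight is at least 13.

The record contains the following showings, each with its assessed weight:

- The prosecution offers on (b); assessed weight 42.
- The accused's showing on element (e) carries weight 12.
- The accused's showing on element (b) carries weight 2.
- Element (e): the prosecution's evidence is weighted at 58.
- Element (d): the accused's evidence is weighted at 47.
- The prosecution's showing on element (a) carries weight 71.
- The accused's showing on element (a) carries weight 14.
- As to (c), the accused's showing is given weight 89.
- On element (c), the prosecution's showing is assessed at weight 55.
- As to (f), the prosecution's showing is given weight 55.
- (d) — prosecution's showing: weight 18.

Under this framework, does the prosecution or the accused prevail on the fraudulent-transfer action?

accused

Stage 1 — burden on prosecution; standard: the preponderance of the evidence (weight exceeds 48).
    (a): 71 − 14 = 57 > 48 [met]
    (b): 42 − 2 = 40 ≤ 48 [not met]
  Not every element is met, so the prosecution fails to carry Stage 1.
So the accused prevails.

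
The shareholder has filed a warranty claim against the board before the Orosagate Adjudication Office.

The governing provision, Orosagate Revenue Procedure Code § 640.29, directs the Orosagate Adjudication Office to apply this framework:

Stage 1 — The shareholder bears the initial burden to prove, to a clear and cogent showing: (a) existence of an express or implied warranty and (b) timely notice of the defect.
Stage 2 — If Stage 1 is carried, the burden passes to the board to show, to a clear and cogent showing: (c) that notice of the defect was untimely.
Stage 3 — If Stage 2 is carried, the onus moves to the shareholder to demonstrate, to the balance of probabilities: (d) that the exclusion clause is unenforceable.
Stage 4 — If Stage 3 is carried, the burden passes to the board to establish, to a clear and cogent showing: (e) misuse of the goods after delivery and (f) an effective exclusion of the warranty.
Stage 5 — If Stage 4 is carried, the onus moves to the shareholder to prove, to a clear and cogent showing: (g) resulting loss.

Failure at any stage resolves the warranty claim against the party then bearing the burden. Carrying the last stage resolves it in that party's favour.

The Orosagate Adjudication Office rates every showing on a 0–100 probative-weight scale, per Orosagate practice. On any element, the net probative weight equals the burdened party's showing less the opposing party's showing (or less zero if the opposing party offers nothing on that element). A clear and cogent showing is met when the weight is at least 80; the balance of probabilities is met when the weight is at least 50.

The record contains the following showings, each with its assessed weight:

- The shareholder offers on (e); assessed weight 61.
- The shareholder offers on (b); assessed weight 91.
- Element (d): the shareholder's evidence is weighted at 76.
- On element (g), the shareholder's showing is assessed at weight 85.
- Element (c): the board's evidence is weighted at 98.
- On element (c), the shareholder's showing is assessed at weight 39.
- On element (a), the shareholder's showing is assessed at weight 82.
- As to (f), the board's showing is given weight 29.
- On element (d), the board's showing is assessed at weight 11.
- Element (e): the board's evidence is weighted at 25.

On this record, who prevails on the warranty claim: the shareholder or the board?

Stage 1 — burden on shareholder; standard: a clear and cogent showing (weight is at least 80).
    (a): 82 ≥ 80 [met]
    (b): 91 ≥ 80 [met]
  The shareholder carries Stage 1; the board now bears the burden.
Stage 2 — burden on board; standard: a clear and cogent showing (weight is at least 80).
    (c): 98 − 39 = 59 < 80 [not met]
  Not every element is met, so the board fails to carry Stage 2.
So the shareholder prevails.

shareholder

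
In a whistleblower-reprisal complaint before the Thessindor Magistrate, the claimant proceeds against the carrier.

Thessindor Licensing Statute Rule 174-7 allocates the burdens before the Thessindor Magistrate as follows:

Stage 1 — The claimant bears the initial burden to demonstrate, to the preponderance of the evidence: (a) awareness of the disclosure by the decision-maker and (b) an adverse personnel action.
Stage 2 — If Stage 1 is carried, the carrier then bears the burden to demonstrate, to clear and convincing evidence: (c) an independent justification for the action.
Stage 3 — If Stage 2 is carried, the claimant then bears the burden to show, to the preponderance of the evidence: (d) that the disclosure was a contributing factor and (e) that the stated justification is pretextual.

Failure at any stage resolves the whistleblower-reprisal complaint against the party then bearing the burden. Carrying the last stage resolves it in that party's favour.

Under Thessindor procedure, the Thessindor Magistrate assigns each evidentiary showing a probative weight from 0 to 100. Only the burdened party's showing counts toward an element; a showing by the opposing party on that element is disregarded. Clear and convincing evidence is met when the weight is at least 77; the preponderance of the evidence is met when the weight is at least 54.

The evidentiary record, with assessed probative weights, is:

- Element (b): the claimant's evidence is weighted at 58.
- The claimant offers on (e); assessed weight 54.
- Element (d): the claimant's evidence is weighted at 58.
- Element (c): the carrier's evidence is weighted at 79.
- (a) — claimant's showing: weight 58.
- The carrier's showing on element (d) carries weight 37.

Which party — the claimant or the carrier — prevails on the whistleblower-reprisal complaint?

At Stage 1 the claimant must meet the preponderance of the evidence (weight is at least 54): on (a) the weight is 58, which does reach 54, so (a) meets the standard; on (b) the weight is 58, ≥ 54, so (b) meets the standard.
  Stage 1 carried; the burden shifts to the carrier.
At Stage 2 the carrier must meet clear and convincing evidence (weight is at least 77): on (c) the weight is 79, which does reach 77, so (c) meets the standard.
  Stage 2 carried; the burden shifts to the claimant.
At Stage 3 the claimant must meet the preponderance of the evidence (weight is at least 54): on (d) the weight is 58 (the carrier's 37 is given no effect), ≥ 54, so (d) meets the standard; on (e) the weight is 54, which does reach 54, so (e) meets the standard.
  Stage 3 carried; the final stage is satisfied.
Every stage carried; the claimant prevails.

claimant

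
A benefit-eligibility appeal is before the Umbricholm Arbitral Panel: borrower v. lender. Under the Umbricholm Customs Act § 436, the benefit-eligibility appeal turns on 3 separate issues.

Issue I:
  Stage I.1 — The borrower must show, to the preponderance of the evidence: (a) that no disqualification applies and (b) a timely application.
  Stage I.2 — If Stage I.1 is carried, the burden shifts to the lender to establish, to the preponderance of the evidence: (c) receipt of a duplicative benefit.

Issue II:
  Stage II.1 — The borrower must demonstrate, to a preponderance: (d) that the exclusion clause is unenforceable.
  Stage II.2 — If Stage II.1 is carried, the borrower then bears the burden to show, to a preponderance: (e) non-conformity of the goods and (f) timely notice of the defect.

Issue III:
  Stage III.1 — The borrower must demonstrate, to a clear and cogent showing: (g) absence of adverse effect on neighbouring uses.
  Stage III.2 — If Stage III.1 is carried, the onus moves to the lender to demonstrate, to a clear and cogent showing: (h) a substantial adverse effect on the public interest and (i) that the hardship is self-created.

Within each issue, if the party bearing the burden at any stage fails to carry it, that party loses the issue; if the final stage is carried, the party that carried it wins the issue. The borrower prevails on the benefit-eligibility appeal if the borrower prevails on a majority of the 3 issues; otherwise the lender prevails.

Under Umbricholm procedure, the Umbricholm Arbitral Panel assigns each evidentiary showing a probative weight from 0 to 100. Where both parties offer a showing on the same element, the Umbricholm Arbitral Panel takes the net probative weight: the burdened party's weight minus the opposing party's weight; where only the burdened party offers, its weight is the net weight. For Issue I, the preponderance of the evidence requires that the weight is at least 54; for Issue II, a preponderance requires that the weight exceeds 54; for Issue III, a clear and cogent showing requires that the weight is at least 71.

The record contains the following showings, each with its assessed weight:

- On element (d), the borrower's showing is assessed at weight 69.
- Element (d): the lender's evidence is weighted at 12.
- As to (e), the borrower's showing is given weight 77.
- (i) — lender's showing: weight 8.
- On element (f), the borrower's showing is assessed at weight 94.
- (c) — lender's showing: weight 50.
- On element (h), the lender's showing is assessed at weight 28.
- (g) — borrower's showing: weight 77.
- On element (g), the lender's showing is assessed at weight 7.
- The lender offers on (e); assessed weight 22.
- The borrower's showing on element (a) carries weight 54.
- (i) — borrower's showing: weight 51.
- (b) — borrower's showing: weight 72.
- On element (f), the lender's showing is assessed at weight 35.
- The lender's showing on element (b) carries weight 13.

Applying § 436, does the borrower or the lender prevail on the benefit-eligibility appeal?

borrower

— Issue I —
Stage I.1 (borrower, the preponderance of the evidence, weight is at least 54): (a) 54 ≥ 54 — meets; (b) net 72−13=59 ≥ 54 — meets.
  The borrower carries Stage I.1; the lender now bears the burden.
Stage I.2 (lender, the preponderance of the evidence, weight is at least 54): (c) 50 < 54 — fails.
  Not every element is met, so the lender fails to carry Stage I.2.
The borrower prevails on this issue.
— Issue II —
Stage II.1 — burden on borrower; standard: a preponderance (weight exceeds 54).
    (d): 69 − 12 = 57 > 54 [met]
  Stage II.1 is satisfied; the borrower continues to bear the burden.
Stage II.2 — burden on borrower; standard: a preponderance (weight exceeds 54).
    (e): 77 − 22 = 55 > 54 [met]
    (f): 94 − 35 = 59 > 54 [met]
  Stage II.2 carried; the final stage is satisfied.
Every stage carried; the borrower prevails on this issue.
— Issue III —
Stage III.1 (borrower, a clear and cogent showing, weight is at least 71): (g) net 77−7=70 < 71 — fails.
  Not every element is met, so the borrower fails to carry Stage III.1.
The lender prevails on this issue.
Per-issue: Issue I → borrower; Issue II → borrower; Issue III → lender. The borrower must prevail on a majority of issues; overall, the borrower prevails.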